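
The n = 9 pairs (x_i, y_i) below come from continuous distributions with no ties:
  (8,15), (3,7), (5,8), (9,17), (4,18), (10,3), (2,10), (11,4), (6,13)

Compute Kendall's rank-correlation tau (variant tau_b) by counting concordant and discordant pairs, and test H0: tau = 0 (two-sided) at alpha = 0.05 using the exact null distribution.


Step 1: Enumerate the 36 unordered pairs (i,j) with i<j and classify each by sign(x_j-x_i) * sign(y_j-y_i).
  (1,2):dx=-5,dy=-8->C; (1,3):dx=-3,dy=-7->C; (1,4):dx=+1,dy=+2->C; (1,5):dx=-4,dy=+3->D
  (1,6):dx=+2,dy=-12->D; (1,7):dx=-6,dy=-5->C; (1,8):dx=+3,dy=-11->D; (1,9):dx=-2,dy=-2->C
  (2,3):dx=+2,dy=+1->C; (2,4):dx=+6,dy=+10->C; (2,5):dx=+1,dy=+11->C; (2,6):dx=+7,dy=-4->D
  (2,7):dx=-1,dy=+3->D; (2,8):dx=+8,dy=-3->D; (2,9):dx=+3,dy=+6->C; (3,4):dx=+4,dy=+9->C
  (3,5):dx=-1,dy=+10->D; (3,6):dx=+5,dy=-5->D; (3,7):dx=-3,dy=+2->D; (3,8):dx=+6,dy=-4->D
  (3,9):dx=+1,dy=+5->C; (4,5):dx=-5,dy=+1->D; (4,6):dx=+1,dy=-14->D; (4,7):dx=-7,dy=-7->C
  (4,8):dx=+2,dy=-13->D; (4,9):dx=-3,dy=-4->C; (5,6):dx=+6,dy=-15->D; (5,7):dx=-2,dy=-8->C
  (5,8):dx=+7,dy=-14->D; (5,9):dx=+2,dy=-5->D; (6,7):dx=-8,dy=+7->D; (6,8):dx=+1,dy=+1->C
  (6,9):dx=-4,dy=+10->D; (7,8):dx=+9,dy=-6->D; (7,9):dx=+4,dy=+3->C; (8,9):dx=-5,dy=+9->D
Step 2: C = 16, D = 20, total pairs = 36.
Step 3: tau = (C - D)/(n(n-1)/2) = (16 - 20)/36 = -0.111111.
Step 4: Exact two-sided p-value (enumerate n! = 362880 permutations of y under H0): p = 0.761414.
Step 5: alpha = 0.05. fail to reject H0.

tau_b = -0.1111 (C=16, D=20), p = 0.761414, fail to reject H0.


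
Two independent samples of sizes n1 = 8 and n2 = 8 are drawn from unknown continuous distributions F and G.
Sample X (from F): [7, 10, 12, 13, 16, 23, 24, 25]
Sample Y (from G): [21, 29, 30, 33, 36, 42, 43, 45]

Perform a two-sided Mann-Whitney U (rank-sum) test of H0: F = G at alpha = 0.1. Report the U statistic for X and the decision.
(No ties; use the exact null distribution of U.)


Step 1: Combine and sort all 16 observations; assign midranks.
sorted (value, group): (7,X), (10,X), (12,X), (13,X), (16,X), (21,Y), (23,X), (24,X), (25,X), (29,Y), (30,Y), (33,Y), (36,Y), (42,Y), (43,Y), (45,Y)
ranks: 7->1, 10->2, 12->3, 13->4, 16->5, 21->6, 23->7, 24->8, 25->9, 29->10, 30->11, 33->12, 36->13, 42->14, 43->15, 45->16
Step 2: Rank sum for X: R1 = 1 + 2 + 3 + 4 + 5 + 7 + 8 + 9 = 39.
Step 3: U_X = R1 - n1(n1+1)/2 = 39 - 8*9/2 = 39 - 36 = 3.
       U_Y = n1*n2 - U_X = 64 - 3 = 61.
Step 4: No ties, so the exact null distribution of U (based on enumerating the C(16,8) = 12870 equally likely rank assignments) gives the two-sided p-value.
Step 5: p-value = 0.001088; compare to alpha = 0.1. reject H0.

U_X = 3, p = 0.001088, reject H0 at alpha = 0.1.


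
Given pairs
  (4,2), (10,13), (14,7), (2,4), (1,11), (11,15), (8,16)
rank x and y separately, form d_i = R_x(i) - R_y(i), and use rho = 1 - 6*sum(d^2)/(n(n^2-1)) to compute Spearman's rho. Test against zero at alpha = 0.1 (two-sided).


Step 1: Rank x and y separately (midranks; no ties here).
rank(x): 4->3, 10->5, 14->7, 2->2, 1->1, 11->6, 8->4
rank(y): 2->1, 13->5, 7->3, 4->2, 11->4, 15->6, 16->7
Step 2: d_i = R_x(i) - R_y(i); compute d_i^2.
  (3-1)^2=4, (5-5)^2=0, (7-3)^2=16, (2-2)^2=0, (1-4)^2=9, (6-6)^2=0, (4-7)^2=9
sum(d^2) = 38.
Step 3: rho = 1 - 6*38 / (7*(7^2 - 1)) = 1 - 228/336 = 0.321429.
Step 4: Under H0, t = rho * sqrt((n-2)/(1-rho^2)) = 0.7590 ~ t(5).
Step 5: Two-sided p-value from the t-distribution with 5 df = 0.482072.
Step 6: alpha = 0.1. fail to reject H0.

rho = 0.3214, p = 0.482072, fail to reject H0 at alpha = 0.1.


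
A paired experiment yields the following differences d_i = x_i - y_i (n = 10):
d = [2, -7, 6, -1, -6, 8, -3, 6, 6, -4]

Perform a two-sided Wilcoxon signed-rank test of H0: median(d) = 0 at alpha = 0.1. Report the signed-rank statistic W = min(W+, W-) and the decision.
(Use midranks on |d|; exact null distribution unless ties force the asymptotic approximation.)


Step 1: Drop any zero differences (none here) and take |d_i|.
|d| = [2, 7, 6, 1, 6, 8, 3, 6, 6, 4]
Step 2: Midrank |d_i| (ties get averaged ranks).
ranks: |2|->2, |7|->9, |6|->6.5, |1|->1, |6|->6.5, |8|->10, |3|->3, |6|->6.5, |6|->6.5, |4|->4
Step 3: Attach original signs; sum ranks with positive sign and with negative sign.
W+ = 2 + 6.5 + 10 + 6.5 + 6.5 = 31.5
W- = 9 + 1 + 6.5 + 3 + 4 = 23.5
(Check: W+ + W- = 55 should equal n(n+1)/2 = 55.)
Step 4: Test statistic W = min(W+, W-) = 23.5.
Step 5: Ties in |d|, so use the tie-corrected normal approximation.
        E[W] = n(n+1)/4 = 10*11/4 = 27.5.
        Tie groups: |d|=6 (t=4); sum(t^3 - t) = 60.
        Var[W] = n(n+1)(2n+1)/24 - sum(t^3-t)/48 = 2310/24 - 60/48 = 95.
        z = (W - E[W]) / sqrt(Var[W]) = (23.5 - 27.5) / 9.7468 = -0.4104.
        Two-sided p = 2*Phi(z) = 0.681519.
Step 6: alpha = 0.1. fail to reject H0.

W+ = 31.5, W- = 23.5, W = min = 23.5, p = 0.681519, fail to reject H0.


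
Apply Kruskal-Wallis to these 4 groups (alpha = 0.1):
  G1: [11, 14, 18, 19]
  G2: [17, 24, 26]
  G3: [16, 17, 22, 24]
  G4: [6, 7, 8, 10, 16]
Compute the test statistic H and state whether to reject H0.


Step 1: Combine all N = 16 observations and assign midranks.
sorted (value, group, rank): (6,G4,1), (7,G4,2), (8,G4,3), (10,G4,4), (11,G1,5), (14,G1,6), (16,G3,7.5), (16,G4,7.5), (17,G2,9.5), (17,G3,9.5), (18,G1,11), (19,G1,12), (22,G3,13), (24,G2,14.5), (24,G3,14.5), (26,G2,16)
Step 2: Sum ranks within each group.
R_1 = 34 (n_1 = 4)
R_2 = 40 (n_2 = 3)
R_3 = 44.5 (n_3 = 4)
R_4 = 17.5 (n_4 = 5)
Step 3: H = 12/(N(N+1)) * sum(R_i^2/n_i) - 3(N+1)
     = 12/(16*17) * (34^2/4 + 40^2/3 + 44.5^2/4 + 17.5^2/5) - 3*17
     = 0.044118 * 1378.65 - 51
     = 9.822610.
Step 4: Ties present; correction factor C = 1 - 18/(16^3 - 16) = 0.995588. Corrected H = 9.822610 / 0.995588 = 9.866137.
Step 5: Under H0, H ~ chi^2(3); p-value = 0.019739.
Step 6: alpha = 0.1. reject H0.

H = 9.8661, df = 3, p = 0.019739, reject H0.


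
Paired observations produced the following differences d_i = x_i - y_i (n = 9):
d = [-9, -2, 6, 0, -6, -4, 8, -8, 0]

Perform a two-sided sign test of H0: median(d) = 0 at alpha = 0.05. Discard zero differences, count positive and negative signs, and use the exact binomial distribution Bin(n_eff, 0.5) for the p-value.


Step 1: Discard zero differences. Original n = 9; n_eff = number of nonzero differences = 7.
Nonzero differences (with sign): -9, -2, +6, -6, -4, +8, -8
Step 2: Count signs: positive = 2, negative = 5.
Step 3: Under H0: P(positive) = 0.5, so the number of positives S ~ Bin(7, 0.5).
Step 4: Two-sided exact p-value = sum of Bin(7,0.5) probabilities at or below the observed probability = 0.453125.
Step 5: alpha = 0.05. fail to reject H0.

n_eff = 7, pos = 2, neg = 5, p = 0.453125, fail to reject H0.


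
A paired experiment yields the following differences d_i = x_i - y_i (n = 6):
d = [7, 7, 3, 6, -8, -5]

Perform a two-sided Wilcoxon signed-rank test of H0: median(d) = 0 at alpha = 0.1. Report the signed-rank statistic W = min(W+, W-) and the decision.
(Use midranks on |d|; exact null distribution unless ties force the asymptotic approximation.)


Step 1: Drop any zero differences (none here) and take |d_i|.
|d| = [7, 7, 3, 6, 8, 5]
Step 2: Midrank |d_i| (ties get averaged ranks).
ranks: |7|->4.5, |7|->4.5, |3|->1, |6|->3, |8|->6, |5|->2
Step 3: Attach original signs; sum ranks with positive sign and with negative sign.
W+ = 4.5 + 4.5 + 1 + 3 = 13
W- = 6 + 2 = 8
(Check: W+ + W- = 21 should equal n(n+1)/2 = 21.)
Step 4: Test statistic W = min(W+, W-) = 8.
Step 5: Ties in |d|, so use the tie-corrected normal approximation.
        E[W] = n(n+1)/4 = 6*7/4 = 10.5.
        Tie groups: |d|=7 (t=2); sum(t^3 - t) = 6.
        Var[W] = n(n+1)(2n+1)/24 - sum(t^3-t)/48 = 546/24 - 6/48 = 22.625.
        z = (W - E[W]) / sqrt(Var[W]) = (8 - 10.5) / 4.7566 = -0.5256.
        Two-sided p = 2*Phi(z) = 0.599174.
Step 6: alpha = 0.1. fail to reject H0.

W+ = 13, W- = 8, W = min = 8, p = 0.599174, fail to reject H0.


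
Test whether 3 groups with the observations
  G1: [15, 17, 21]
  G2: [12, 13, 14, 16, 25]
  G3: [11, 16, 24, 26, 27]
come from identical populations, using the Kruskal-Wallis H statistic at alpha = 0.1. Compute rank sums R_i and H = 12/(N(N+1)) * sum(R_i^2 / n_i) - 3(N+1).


Step 1: Combine all N = 13 observations and assign midranks.
sorted (value, group, rank): (11,G3,1), (12,G2,2), (13,G2,3), (14,G2,4), (15,G1,5), (16,G2,6.5), (16,G3,6.5), (17,G1,8), (21,G1,9), (24,G3,10), (25,G2,11), (26,G3,12), (27,G3,13)
Step 2: Sum ranks within each group.
R_1 = 22 (n_1 = 3)
R_2 = 26.5 (n_2 = 5)
R_3 = 42.5 (n_3 = 5)
Step 3: H = 12/(N(N+1)) * sum(R_i^2/n_i) - 3(N+1)
     = 12/(13*14) * (22^2/3 + 26.5^2/5 + 42.5^2/5) - 3*14
     = 0.065934 * 663.033 - 42
     = 1.716484.
Step 4: Ties present; correction factor C = 1 - 6/(13^3 - 13) = 0.997253. Corrected H = 1.716484 / 0.997253 = 1.721212.
Step 5: Under H0, H ~ chi^2(2); p-value = 0.422906.
Step 6: alpha = 0.1. fail to reject H0.

H = 1.7212, df = 2, p = 0.422906, fail to reject H0.


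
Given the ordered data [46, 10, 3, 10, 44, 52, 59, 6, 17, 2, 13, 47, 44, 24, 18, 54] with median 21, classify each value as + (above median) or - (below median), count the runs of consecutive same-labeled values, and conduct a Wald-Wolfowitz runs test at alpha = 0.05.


Step 1: Compute median = 21; label A = above, B = below.
Labels in order: ABBBAAABBBBAAABA  (n_A = 8, n_B = 8)
Step 2: Count runs R = 7.
Step 3: Under H0 (random ordering), E[R] = 2*n_A*n_B/(n_A+n_B) + 1 = 2*8*8/16 + 1 = 9.0000.
        Var[R] = 2*n_A*n_B*(2*n_A*n_B - n_A - n_B) / ((n_A+n_B)^2 * (n_A+n_B-1)) = 14336/3840 = 3.7333.
        SD[R] = 1.9322.
Step 4: Continuity-corrected z = (R + 0.5 - E[R]) / SD[R] = (7 + 0.5 - 9.0000) / 1.9322 = -0.7763.
Step 5: Two-sided p-value via normal approximation = 2*(1 - Phi(|z|)) = 0.437558.
Step 6: alpha = 0.05. fail to reject H0.

R = 7, z = -0.7763, p = 0.437558, fail to reject H0.


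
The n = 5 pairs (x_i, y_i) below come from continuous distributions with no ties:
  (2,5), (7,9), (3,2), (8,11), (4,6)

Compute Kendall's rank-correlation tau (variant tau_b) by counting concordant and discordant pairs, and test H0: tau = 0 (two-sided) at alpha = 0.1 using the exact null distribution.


Step 1: Enumerate the 10 unordered pairs (i,j) with i<j and classify each by sign(x_j-x_i) * sign(y_j-y_i).
  (1,2):dx=+5,dy=+4->C; (1,3):dx=+1,dy=-3->D; (1,4):dx=+6,dy=+6->C; (1,5):dx=+2,dy=+1->C
  (2,3):dx=-4,dy=-7->C; (2,4):dx=+1,dy=+2->C; (2,5):dx=-3,dy=-3->C; (3,4):dx=+5,dy=+9->C
  (3,5):dx=+1,dy=+4->C; (4,5):dx=-4,dy=-5->C
Step 2: C = 9, D = 1, total pairs = 10.
Step 3: tau = (C - D)/(n(n-1)/2) = (9 - 1)/10 = 0.800000.
Step 4: Exact two-sided p-value (enumerate n! = 120 permutations of y under H0): p = 0.083333.
Step 5: alpha = 0.1. reject H0.

tau_b = 0.8000 (C=9, D=1), p = 0.083333, reject H0.


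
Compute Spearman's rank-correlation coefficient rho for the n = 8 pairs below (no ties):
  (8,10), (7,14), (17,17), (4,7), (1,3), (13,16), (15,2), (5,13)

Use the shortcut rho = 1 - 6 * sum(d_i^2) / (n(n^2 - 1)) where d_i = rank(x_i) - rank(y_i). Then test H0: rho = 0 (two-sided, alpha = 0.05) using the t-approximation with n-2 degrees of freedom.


Step 1: Rank x and y separately (midranks; no ties here).
rank(x): 8->5, 7->4, 17->8, 4->2, 1->1, 13->6, 15->7, 5->3
rank(y): 10->4, 14->6, 17->8, 7->3, 3->2, 16->7, 2->1, 13->5
Step 2: d_i = R_x(i) - R_y(i); compute d_i^2.
  (5-4)^2=1, (4-6)^2=4, (8-8)^2=0, (2-3)^2=1, (1-2)^2=1, (6-7)^2=1, (7-1)^2=36, (3-5)^2=4
sum(d^2) = 48.
Step 3: rho = 1 - 6*48 / (8*(8^2 - 1)) = 1 - 288/504 = 0.428571.
Step 4: Under H0, t = rho * sqrt((n-2)/(1-rho^2)) = 1.1619 ~ t(6).
Step 5: Two-sided p-value from the t-distribution with 6 df = 0.289403.
Step 6: alpha = 0.05. fail to reject H0.

rho = 0.4286, p = 0.289403, fail to reject H0 at alpha = 0.05.


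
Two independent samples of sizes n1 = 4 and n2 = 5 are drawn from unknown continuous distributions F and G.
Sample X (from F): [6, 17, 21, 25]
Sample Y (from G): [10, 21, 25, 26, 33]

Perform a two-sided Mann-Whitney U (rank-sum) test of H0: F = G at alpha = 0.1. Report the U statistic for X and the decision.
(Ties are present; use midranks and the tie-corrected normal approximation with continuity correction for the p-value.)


Step 1: Combine and sort all 9 observations; assign midranks.
sorted (value, group): (6,X), (10,Y), (17,X), (21,X), (21,Y), (25,X), (25,Y), (26,Y), (33,Y)
ranks: 6->1, 10->2, 17->3, 21->4.5, 21->4.5, 25->6.5, 25->6.5, 26->8, 33->9
Step 2: Rank sum for X: R1 = 1 + 3 + 4.5 + 6.5 = 15.
Step 3: U_X = R1 - n1(n1+1)/2 = 15 - 4*5/2 = 15 - 10 = 5.
       U_Y = n1*n2 - U_X = 20 - 5 = 15.
Step 4: Ties are present, so use the tie-corrected normal approximation (with continuity correction) for the p-value.
Step 5: p-value = 0.266322; compare to alpha = 0.1. fail to reject H0.

U_X = 5, p = 0.266322, fail to reject H0 at alpha = 0.1.


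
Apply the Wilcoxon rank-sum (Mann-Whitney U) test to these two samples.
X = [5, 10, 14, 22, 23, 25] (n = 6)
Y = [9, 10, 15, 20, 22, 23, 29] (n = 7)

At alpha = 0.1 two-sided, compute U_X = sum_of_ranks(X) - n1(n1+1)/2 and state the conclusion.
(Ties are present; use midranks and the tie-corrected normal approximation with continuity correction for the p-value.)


Step 1: Combine and sort all 13 observations; assign midranks.
sorted (value, group): (5,X), (9,Y), (10,X), (10,Y), (14,X), (15,Y), (20,Y), (22,X), (22,Y), (23,X), (23,Y), (25,X), (29,Y)
ranks: 5->1, 9->2, 10->3.5, 10->3.5, 14->5, 15->6, 20->7, 22->8.5, 22->8.5, 23->10.5, 23->10.5, 25->12, 29->13
Step 2: Rank sum for X: R1 = 1 + 3.5 + 5 + 8.5 + 10.5 + 12 = 40.5.
Step 3: U_X = R1 - n1(n1+1)/2 = 40.5 - 6*7/2 = 40.5 - 21 = 19.5.
       U_Y = n1*n2 - U_X = 42 - 19.5 = 22.5.
Step 4: Ties are present, so use the tie-corrected normal approximation (with continuity correction) for the p-value.
Step 5: p-value = 0.885935; compare to alpha = 0.1. fail to reject H0.

U_X = 19.5, p = 0.885935, fail to reject H0 at alpha = 0.1.


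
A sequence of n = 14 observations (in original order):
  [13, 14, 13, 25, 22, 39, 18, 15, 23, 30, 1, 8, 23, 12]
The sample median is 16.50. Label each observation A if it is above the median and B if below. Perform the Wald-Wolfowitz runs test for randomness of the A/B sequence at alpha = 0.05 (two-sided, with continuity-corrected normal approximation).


Step 1: Compute median = 16.50; label A = above, B = below.
Labels in order: BBBAAAABAABBAB  (n_A = 7, n_B = 7)
Step 2: Count runs R = 7.
Step 3: Under H0 (random ordering), E[R] = 2*n_A*n_B/(n_A+n_B) + 1 = 2*7*7/14 + 1 = 8.0000.
        Var[R] = 2*n_A*n_B*(2*n_A*n_B - n_A - n_B) / ((n_A+n_B)^2 * (n_A+n_B-1)) = 8232/2548 = 3.2308.
        SD[R] = 1.7974.
Step 4: Continuity-corrected z = (R + 0.5 - E[R]) / SD[R] = (7 + 0.5 - 8.0000) / 1.7974 = -0.2782.
Step 5: Two-sided p-value via normal approximation = 2*(1 - Phi(|z|)) = 0.780879.
Step 6: alpha = 0.05. fail to reject H0.

R = 7, z = -0.2782, p = 0.780879, fail to reject H0.


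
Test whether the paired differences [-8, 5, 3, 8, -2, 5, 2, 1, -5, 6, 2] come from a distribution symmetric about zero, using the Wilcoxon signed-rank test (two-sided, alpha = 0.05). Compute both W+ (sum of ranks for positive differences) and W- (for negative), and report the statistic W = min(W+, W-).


Step 1: Drop any zero differences (none here) and take |d_i|.
|d| = [8, 5, 3, 8, 2, 5, 2, 1, 5, 6, 2]
Step 2: Midrank |d_i| (ties get averaged ranks).
ranks: |8|->10.5, |5|->7, |3|->5, |8|->10.5, |2|->3, |5|->7, |2|->3, |1|->1, |5|->7, |6|->9, |2|->3
Step 3: Attach original signs; sum ranks with positive sign and with negative sign.
W+ = 7 + 5 + 10.5 + 7 + 3 + 1 + 9 + 3 = 45.5
W- = 10.5 + 3 + 7 = 20.5
(Check: W+ + W- = 66 should equal n(n+1)/2 = 66.)
Step 4: Test statistic W = min(W+, W-) = 20.5.
Step 5: Ties in |d|, so use the tie-corrected normal approximation.
        E[W] = n(n+1)/4 = 11*12/4 = 33.
        Tie groups: |d|=2 (t=3), |d|=5 (t=3), |d|=8 (t=2); sum(t^3 - t) = 54.
        Var[W] = n(n+1)(2n+1)/24 - sum(t^3-t)/48 = 3036/24 - 54/48 = 125.375.
        z = (W - E[W]) / sqrt(Var[W]) = (20.5 - 33) / 11.1971 = -1.1164.
        Two-sided p = 2*Phi(z) = 0.264268.
Step 6: alpha = 0.05. fail to reject H0.

W+ = 45.5, W- = 20.5, W = min = 20.5, p = 0.264268, fail to reject H0.


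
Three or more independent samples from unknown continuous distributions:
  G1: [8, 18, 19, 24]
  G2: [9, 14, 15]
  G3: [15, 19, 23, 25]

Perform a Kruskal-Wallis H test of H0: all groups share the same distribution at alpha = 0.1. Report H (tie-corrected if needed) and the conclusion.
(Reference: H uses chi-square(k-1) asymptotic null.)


Step 1: Combine all N = 11 observations and assign midranks.
sorted (value, group, rank): (8,G1,1), (9,G2,2), (14,G2,3), (15,G2,4.5), (15,G3,4.5), (18,G1,6), (19,G1,7.5), (19,G3,7.5), (23,G3,9), (24,G1,10), (25,G3,11)
Step 2: Sum ranks within each group.
R_1 = 24.5 (n_1 = 4)
R_2 = 9.5 (n_2 = 3)
R_3 = 32 (n_3 = 4)
Step 3: H = 12/(N(N+1)) * sum(R_i^2/n_i) - 3(N+1)
     = 12/(11*12) * (24.5^2/4 + 9.5^2/3 + 32^2/4) - 3*12
     = 0.090909 * 436.146 - 36
     = 3.649621.
Step 4: Ties present; correction factor C = 1 - 12/(11^3 - 11) = 0.990909. Corrected H = 3.649621 / 0.990909 = 3.683104.
Step 5: Under H0, H ~ chi^2(2); p-value = 0.158571.
Step 6: alpha = 0.1. fail to reject H0.

H = 3.6831, df = 2, p = 0.158571, fail to reject H0.


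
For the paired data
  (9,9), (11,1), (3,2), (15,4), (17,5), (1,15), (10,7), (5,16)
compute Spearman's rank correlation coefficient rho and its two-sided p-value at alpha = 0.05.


Step 1: Rank x and y separately (midranks; no ties here).
rank(x): 9->4, 11->6, 3->2, 15->7, 17->8, 1->1, 10->5, 5->3
rank(y): 9->6, 1->1, 2->2, 4->3, 5->4, 15->7, 7->5, 16->8
Step 2: d_i = R_x(i) - R_y(i); compute d_i^2.
  (4-6)^2=4, (6-1)^2=25, (2-2)^2=0, (7-3)^2=16, (8-4)^2=16, (1-7)^2=36, (5-5)^2=0, (3-8)^2=25
sum(d^2) = 122.
Step 3: rho = 1 - 6*122 / (8*(8^2 - 1)) = 1 - 732/504 = -0.452381.
Step 4: Under H0, t = rho * sqrt((n-2)/(1-rho^2)) = -1.2425 ~ t(6).
Step 5: Two-sided p-value from the t-distribution with 6 df = 0.260405.
Step 6: alpha = 0.05. fail to reject H0.

rho = -0.4524, p = 0.260405, fail to reject H0 at alpha = 0.05.


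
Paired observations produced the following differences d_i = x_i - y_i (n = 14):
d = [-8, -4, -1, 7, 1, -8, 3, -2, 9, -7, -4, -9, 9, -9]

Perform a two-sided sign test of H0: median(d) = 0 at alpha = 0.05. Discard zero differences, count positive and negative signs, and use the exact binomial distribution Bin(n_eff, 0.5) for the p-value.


Step 1: Discard zero differences. Original n = 14; n_eff = number of nonzero differences = 14.
Nonzero differences (with sign): -8, -4, -1, +7, +1, -8, +3, -2, +9, -7, -4, -9, +9, -9
Step 2: Count signs: positive = 5, negative = 9.
Step 3: Under H0: P(positive) = 0.5, so the number of positives S ~ Bin(14, 0.5).
Step 4: Two-sided exact p-value = sum of Bin(14,0.5) probabilities at or below the observed probability = 0.423950.
Step 5: alpha = 0.05. fail to reject H0.

n_eff = 14, pos = 5, neg = 9, p = 0.423950, fail to reject H0.


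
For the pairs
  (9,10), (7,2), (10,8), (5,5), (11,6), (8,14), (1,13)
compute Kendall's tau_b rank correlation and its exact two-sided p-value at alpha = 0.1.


Step 1: Enumerate the 21 unordered pairs (i,j) with i<j and classify each by sign(x_j-x_i) * sign(y_j-y_i).
  (1,2):dx=-2,dy=-8->C; (1,3):dx=+1,dy=-2->D; (1,4):dx=-4,dy=-5->C; (1,5):dx=+2,dy=-4->D
  (1,6):dx=-1,dy=+4->D; (1,7):dx=-8,dy=+3->D; (2,3):dx=+3,dy=+6->C; (2,4):dx=-2,dy=+3->D
  (2,5):dx=+4,dy=+4->C; (2,6):dx=+1,dy=+12->C; (2,7):dx=-6,dy=+11->D; (3,4):dx=-5,dy=-3->C
  (3,5):dx=+1,dy=-2->D; (3,6):dx=-2,dy=+6->D; (3,7):dx=-9,dy=+5->D; (4,5):dx=+6,dy=+1->C
  (4,6):dx=+3,dy=+9->C; (4,7):dx=-4,dy=+8->D; (5,6):dx=-3,dy=+8->D; (5,7):dx=-10,dy=+7->D
  (6,7):dx=-7,dy=-1->C
Step 2: C = 9, D = 12, total pairs = 21.
Step 3: tau = (C - D)/(n(n-1)/2) = (9 - 12)/21 = -0.142857.
Step 4: Exact two-sided p-value (enumerate n! = 5040 permutations of y under H0): p = 0.772619.
Step 5: alpha = 0.1. fail to reject H0.

tau_b = -0.1429 (C=9, D=12), p = 0.772619, fail to reject H0.


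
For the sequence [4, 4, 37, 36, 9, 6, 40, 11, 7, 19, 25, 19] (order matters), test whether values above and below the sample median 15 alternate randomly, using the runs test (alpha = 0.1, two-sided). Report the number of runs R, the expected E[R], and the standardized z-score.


Step 1: Compute median = 15; label A = above, B = below.
Labels in order: BBAABBABBAAA  (n_A = 6, n_B = 6)
Step 2: Count runs R = 6.
Step 3: Under H0 (random ordering), E[R] = 2*n_A*n_B/(n_A+n_B) + 1 = 2*6*6/12 + 1 = 7.0000.
        Var[R] = 2*n_A*n_B*(2*n_A*n_B - n_A - n_B) / ((n_A+n_B)^2 * (n_A+n_B-1)) = 4320/1584 = 2.7273.
        SD[R] = 1.6514.
Step 4: Continuity-corrected z = (R + 0.5 - E[R]) / SD[R] = (6 + 0.5 - 7.0000) / 1.6514 = -0.3028.
Step 5: Two-sided p-value via normal approximation = 2*(1 - Phi(|z|)) = 0.762069.
Step 6: alpha = 0.1. fail to reject H0.

R = 6, z = -0.3028, p = 0.762069, fail to reject H0.


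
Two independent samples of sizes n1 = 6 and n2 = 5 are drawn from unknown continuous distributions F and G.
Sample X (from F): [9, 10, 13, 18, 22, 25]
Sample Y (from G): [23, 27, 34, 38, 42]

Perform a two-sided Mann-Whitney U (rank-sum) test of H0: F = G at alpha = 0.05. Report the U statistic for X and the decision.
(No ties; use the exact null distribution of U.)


Step 1: Combine and sort all 11 observations; assign midranks.
sorted (value, group): (9,X), (10,X), (13,X), (18,X), (22,X), (23,Y), (25,X), (27,Y), (34,Y), (38,Y), (42,Y)
ranks: 9->1, 10->2, 13->3, 18->4, 22->5, 23->6, 25->7, 27->8, 34->9, 38->10, 42->11
Step 2: Rank sum for X: R1 = 1 + 2 + 3 + 4 + 5 + 7 = 22.
Step 3: U_X = R1 - n1(n1+1)/2 = 22 - 6*7/2 = 22 - 21 = 1.
       U_Y = n1*n2 - U_X = 30 - 1 = 29.
Step 4: No ties, so the exact null distribution of U (based on enumerating the C(11,6) = 462 equally likely rank assignments) gives the two-sided p-value.
Step 5: p-value = 0.008658; compare to alpha = 0.05. reject H0.

U_X = 1, p = 0.008658, reject H0 at alpha = 0.05.


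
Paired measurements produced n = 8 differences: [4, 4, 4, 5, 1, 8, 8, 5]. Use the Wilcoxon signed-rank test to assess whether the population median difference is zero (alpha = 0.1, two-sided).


Step 1: Drop any zero differences (none here) and take |d_i|.
|d| = [4, 4, 4, 5, 1, 8, 8, 5]
Step 2: Midrank |d_i| (ties get averaged ranks).
ranks: |4|->3, |4|->3, |4|->3, |5|->5.5, |1|->1, |8|->7.5, |8|->7.5, |5|->5.5
Step 3: Attach original signs; sum ranks with positive sign and with negative sign.
W+ = 3 + 3 + 3 + 5.5 + 1 + 7.5 + 7.5 + 5.5 = 36
W- = 0 = 0
(Check: W+ + W- = 36 should equal n(n+1)/2 = 36.)
Step 4: Test statistic W = min(W+, W-) = 0.
Step 5: Ties in |d|, so use the tie-corrected normal approximation.
        E[W] = n(n+1)/4 = 8*9/4 = 18.
        Tie groups: |d|=4 (t=3), |d|=5 (t=2), |d|=8 (t=2); sum(t^3 - t) = 36.
        Var[W] = n(n+1)(2n+1)/24 - sum(t^3-t)/48 = 1224/24 - 36/48 = 50.25.
        z = (W - E[W]) / sqrt(Var[W]) = (0 - 18) / 7.0887 = -2.5392.
        Two-sided p = 2*Phi(z) = 0.011109.
Step 6: alpha = 0.1. reject H0.

W+ = 36, W- = 0, W = min = 0, p = 0.011109, reject H0.


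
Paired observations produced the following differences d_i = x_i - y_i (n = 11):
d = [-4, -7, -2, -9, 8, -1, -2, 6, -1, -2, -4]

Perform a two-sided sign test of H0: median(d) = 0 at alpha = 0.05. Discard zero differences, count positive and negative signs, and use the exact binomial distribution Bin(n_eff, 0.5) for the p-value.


Step 1: Discard zero differences. Original n = 11; n_eff = number of nonzero differences = 11.
Nonzero differences (with sign): -4, -7, -2, -9, +8, -1, -2, +6, -1, -2, -4
Step 2: Count signs: positive = 2, negative = 9.
Step 3: Under H0: P(positive) = 0.5, so the number of positives S ~ Bin(11, 0.5).
Step 4: Two-sided exact p-value = sum of Bin(11,0.5) probabilities at or below the observed probability = 0.065430.
Step 5: alpha = 0.05. fail to reject H0.

n_eff = 11, pos = 2, neg = 9, p = 0.065430, fail to reject H0.


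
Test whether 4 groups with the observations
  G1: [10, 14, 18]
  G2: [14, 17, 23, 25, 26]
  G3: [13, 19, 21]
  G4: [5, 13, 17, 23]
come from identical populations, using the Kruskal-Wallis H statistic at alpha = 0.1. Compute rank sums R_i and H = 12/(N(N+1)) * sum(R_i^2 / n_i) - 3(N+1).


Step 1: Combine all N = 15 observations and assign midranks.
sorted (value, group, rank): (5,G4,1), (10,G1,2), (13,G3,3.5), (13,G4,3.5), (14,G1,5.5), (14,G2,5.5), (17,G2,7.5), (17,G4,7.5), (18,G1,9), (19,G3,10), (21,G3,11), (23,G2,12.5), (23,G4,12.5), (25,G2,14), (26,G2,15)
Step 2: Sum ranks within each group.
R_1 = 16.5 (n_1 = 3)
R_2 = 54.5 (n_2 = 5)
R_3 = 24.5 (n_3 = 3)
R_4 = 24.5 (n_4 = 4)
Step 3: H = 12/(N(N+1)) * sum(R_i^2/n_i) - 3(N+1)
     = 12/(15*16) * (16.5^2/3 + 54.5^2/5 + 24.5^2/3 + 24.5^2/4) - 3*16
     = 0.050000 * 1034.95 - 48
     = 3.747292.
Step 4: Ties present; correction factor C = 1 - 24/(15^3 - 15) = 0.992857. Corrected H = 3.747292 / 0.992857 = 3.774251.
Step 5: Under H0, H ~ chi^2(3); p-value = 0.286895.
Step 6: alpha = 0.1. fail to reject H0.

H = 3.7743, df = 3, p = 0.286895, fail to reject H0.


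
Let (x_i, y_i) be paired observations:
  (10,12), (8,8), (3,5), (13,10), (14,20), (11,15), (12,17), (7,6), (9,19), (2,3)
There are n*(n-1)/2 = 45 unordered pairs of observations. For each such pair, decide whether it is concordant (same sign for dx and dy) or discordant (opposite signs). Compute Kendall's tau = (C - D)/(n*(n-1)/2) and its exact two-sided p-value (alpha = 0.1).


Step 1: Enumerate the 45 unordered pairs (i,j) with i<j and classify each by sign(x_j-x_i) * sign(y_j-y_i).
  (1,2):dx=-2,dy=-4->C; (1,3):dx=-7,dy=-7->C; (1,4):dx=+3,dy=-2->D; (1,5):dx=+4,dy=+8->C
  (1,6):dx=+1,dy=+3->C; (1,7):dx=+2,dy=+5->C; (1,8):dx=-3,dy=-6->C; (1,9):dx=-1,dy=+7->D
  (1,10):dx=-8,dy=-9->C; (2,3):dx=-5,dy=-3->C; (2,4):dx=+5,dy=+2->C; (2,5):dx=+6,dy=+12->C
  (2,6):dx=+3,dy=+7->C; (2,7):dx=+4,dy=+9->C; (2,8):dx=-1,dy=-2->C; (2,9):dx=+1,dy=+11->C
  (2,10):dx=-6,dy=-5->C; (3,4):dx=+10,dy=+5->C; (3,5):dx=+11,dy=+15->C; (3,6):dx=+8,dy=+10->C
  (3,7):dx=+9,dy=+12->C; (3,8):dx=+4,dy=+1->C; (3,9):dx=+6,dy=+14->C; (3,10):dx=-1,dy=-2->C
  (4,5):dx=+1,dy=+10->C; (4,6):dx=-2,dy=+5->D; (4,7):dx=-1,dy=+7->D; (4,8):dx=-6,dy=-4->C
  (4,9):dx=-4,dy=+9->D; (4,10):dx=-11,dy=-7->C; (5,6):dx=-3,dy=-5->C; (5,7):dx=-2,dy=-3->C
  (5,8):dx=-7,dy=-14->C; (5,9):dx=-5,dy=-1->C; (5,10):dx=-12,dy=-17->C; (6,7):dx=+1,dy=+2->C
  (6,8):dx=-4,dy=-9->C; (6,9):dx=-2,dy=+4->D; (6,10):dx=-9,dy=-12->C; (7,8):dx=-5,dy=-11->C
  (7,9):dx=-3,dy=+2->D; (7,10):dx=-10,dy=-14->C; (8,9):dx=+2,dy=+13->C; (8,10):dx=-5,dy=-3->C
  (9,10):dx=-7,dy=-16->C
Step 2: C = 38, D = 7, total pairs = 45.
Step 3: tau = (C - D)/(n(n-1)/2) = (38 - 7)/45 = 0.688889.
Step 4: Exact two-sided p-value (enumerate n! = 3628800 permutations of y under H0): p = 0.004687.
Step 5: alpha = 0.1. reject H0.

tau_b = 0.6889 (C=38, D=7), p = 0.004687, reject H0.


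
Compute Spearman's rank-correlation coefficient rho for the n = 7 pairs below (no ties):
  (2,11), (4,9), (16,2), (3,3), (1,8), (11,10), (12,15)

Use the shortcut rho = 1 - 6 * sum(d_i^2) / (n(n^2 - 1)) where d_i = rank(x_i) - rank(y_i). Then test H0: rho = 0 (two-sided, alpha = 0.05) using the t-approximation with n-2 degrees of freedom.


Step 1: Rank x and y separately (midranks; no ties here).
rank(x): 2->2, 4->4, 16->7, 3->3, 1->1, 11->5, 12->6
rank(y): 11->6, 9->4, 2->1, 3->2, 8->3, 10->5, 15->7
Step 2: d_i = R_x(i) - R_y(i); compute d_i^2.
  (2-6)^2=16, (4-4)^2=0, (7-1)^2=36, (3-2)^2=1, (1-3)^2=4, (5-5)^2=0, (6-7)^2=1
sum(d^2) = 58.
Step 3: rho = 1 - 6*58 / (7*(7^2 - 1)) = 1 - 348/336 = -0.035714.
Step 4: Under H0, t = rho * sqrt((n-2)/(1-rho^2)) = -0.0799 ~ t(5).
Step 5: Two-sided p-value from the t-distribution with 5 df = 0.939408.
Step 6: alpha = 0.05. fail to reject H0.

rho = -0.0357, p = 0.939408, fail to reject H0 at alpha = 0.05.


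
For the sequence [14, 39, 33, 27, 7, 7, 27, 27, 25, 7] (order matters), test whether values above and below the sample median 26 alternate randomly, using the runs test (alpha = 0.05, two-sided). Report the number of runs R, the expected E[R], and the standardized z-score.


Step 1: Compute median = 26; label A = above, B = below.
Labels in order: BAAABBAABB  (n_A = 5, n_B = 5)
Step 2: Count runs R = 5.
Step 3: Under H0 (random ordering), E[R] = 2*n_A*n_B/(n_A+n_B) + 1 = 2*5*5/10 + 1 = 6.0000.
        Var[R] = 2*n_A*n_B*(2*n_A*n_B - n_A - n_B) / ((n_A+n_B)^2 * (n_A+n_B-1)) = 2000/900 = 2.2222.
        SD[R] = 1.4907.
Step 4: Continuity-corrected z = (R + 0.5 - E[R]) / SD[R] = (5 + 0.5 - 6.0000) / 1.4907 = -0.3354.
Step 5: Two-sided p-value via normal approximation = 2*(1 - Phi(|z|)) = 0.737316.
Step 6: alpha = 0.05. fail to reject H0.

R = 5, z = -0.3354, p = 0.737316, fail to reject H0.


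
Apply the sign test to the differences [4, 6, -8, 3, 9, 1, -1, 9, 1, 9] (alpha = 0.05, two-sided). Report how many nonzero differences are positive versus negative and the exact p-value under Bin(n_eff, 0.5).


Step 1: Discard zero differences. Original n = 10; n_eff = number of nonzero differences = 10.
Nonzero differences (with sign): +4, +6, -8, +3, +9, +1, -1, +9, +1, +9
Step 2: Count signs: positive = 8, negative = 2.
Step 3: Under H0: P(positive) = 0.5, so the number of positives S ~ Bin(10, 0.5).
Step 4: Two-sided exact p-value = sum of Bin(10,0.5) probabilities at or below the observed probability = 0.109375.
Step 5: alpha = 0.05. fail to reject H0.

n_eff = 10, pos = 8, neg = 2, p = 0.109375, fail to reject H0.


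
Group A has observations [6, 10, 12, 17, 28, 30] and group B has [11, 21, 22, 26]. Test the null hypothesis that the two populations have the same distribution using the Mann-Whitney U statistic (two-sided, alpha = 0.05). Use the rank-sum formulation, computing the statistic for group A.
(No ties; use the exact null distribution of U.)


Step 1: Combine and sort all 10 observations; assign midranks.
sorted (value, group): (6,X), (10,X), (11,Y), (12,X), (17,X), (21,Y), (22,Y), (26,Y), (28,X), (30,X)
ranks: 6->1, 10->2, 11->3, 12->4, 17->5, 21->6, 22->7, 26->8, 28->9, 30->10
Step 2: Rank sum for X: R1 = 1 + 2 + 4 + 5 + 9 + 10 = 31.
Step 3: U_X = R1 - n1(n1+1)/2 = 31 - 6*7/2 = 31 - 21 = 10.
       U_Y = n1*n2 - U_X = 24 - 10 = 14.
Step 4: No ties, so the exact null distribution of U (based on enumerating the C(10,6) = 210 equally likely rank assignments) gives the two-sided p-value.
Step 5: p-value = 0.761905; compare to alpha = 0.05. fail to reject H0.

U_X = 10, p = 0.761905, fail to reject H0 at alpha = 0.05.


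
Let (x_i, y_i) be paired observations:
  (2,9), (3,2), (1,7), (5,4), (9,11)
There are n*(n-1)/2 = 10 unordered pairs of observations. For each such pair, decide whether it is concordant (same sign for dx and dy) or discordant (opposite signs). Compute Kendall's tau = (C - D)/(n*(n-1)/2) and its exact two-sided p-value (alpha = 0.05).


Step 1: Enumerate the 10 unordered pairs (i,j) with i<j and classify each by sign(x_j-x_i) * sign(y_j-y_i).
  (1,2):dx=+1,dy=-7->D; (1,3):dx=-1,dy=-2->C; (1,4):dx=+3,dy=-5->D; (1,5):dx=+7,dy=+2->C
  (2,3):dx=-2,dy=+5->D; (2,4):dx=+2,dy=+2->C; (2,5):dx=+6,dy=+9->C; (3,4):dx=+4,dy=-3->D
  (3,5):dx=+8,dy=+4->C; (4,5):dx=+4,dy=+7->C
Step 2: C = 6, D = 4, total pairs = 10.
Step 3: tau = (C - D)/(n(n-1)/2) = (6 - 4)/10 = 0.200000.
Step 4: Exact two-sided p-value (enumerate n! = 120 permutations of y under H0): p = 0.816667.
Step 5: alpha = 0.05. fail to reject H0.

tau_b = 0.2000 (C=6, D=4), p = 0.816667, fail to reject H0.


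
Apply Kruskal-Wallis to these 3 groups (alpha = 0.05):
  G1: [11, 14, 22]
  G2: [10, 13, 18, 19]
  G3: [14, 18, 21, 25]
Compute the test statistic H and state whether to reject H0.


Step 1: Combine all N = 11 observations and assign midranks.
sorted (value, group, rank): (10,G2,1), (11,G1,2), (13,G2,3), (14,G1,4.5), (14,G3,4.5), (18,G2,6.5), (18,G3,6.5), (19,G2,8), (21,G3,9), (22,G1,10), (25,G3,11)
Step 2: Sum ranks within each group.
R_1 = 16.5 (n_1 = 3)
R_2 = 18.5 (n_2 = 4)
R_3 = 31 (n_3 = 4)
Step 3: H = 12/(N(N+1)) * sum(R_i^2/n_i) - 3(N+1)
     = 12/(11*12) * (16.5^2/3 + 18.5^2/4 + 31^2/4) - 3*12
     = 0.090909 * 416.562 - 36
     = 1.869318.
Step 4: Ties present; correction factor C = 1 - 12/(11^3 - 11) = 0.990909. Corrected H = 1.869318 / 0.990909 = 1.886468.
Step 5: Under H0, H ~ chi^2(2); p-value = 0.389367.
Step 6: alpha = 0.05. fail to reject H0.

H = 1.8865, df = 2, p = 0.389367, fail to reject H0.


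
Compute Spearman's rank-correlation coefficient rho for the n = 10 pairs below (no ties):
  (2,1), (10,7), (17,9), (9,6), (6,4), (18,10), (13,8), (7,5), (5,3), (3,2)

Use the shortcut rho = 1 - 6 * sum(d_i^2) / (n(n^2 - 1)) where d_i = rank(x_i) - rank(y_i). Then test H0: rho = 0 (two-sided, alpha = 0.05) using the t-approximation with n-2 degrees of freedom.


Step 1: Rank x and y separately (midranks; no ties here).
rank(x): 2->1, 10->7, 17->9, 9->6, 6->4, 18->10, 13->8, 7->5, 5->3, 3->2
rank(y): 1->1, 7->7, 9->9, 6->6, 4->4, 10->10, 8->8, 5->5, 3->3, 2->2
Step 2: d_i = R_x(i) - R_y(i); compute d_i^2.
  (1-1)^2=0, (7-7)^2=0, (9-9)^2=0, (6-6)^2=0, (4-4)^2=0, (10-10)^2=0, (8-8)^2=0, (5-5)^2=0, (3-3)^2=0, (2-2)^2=0
sum(d^2) = 0.
Step 3: rho = 1 - 6*0 / (10*(10^2 - 1)) = 1 - 0/990 = 1.000000.
Step 5: Two-sided p-value from the t-distribution with 8 df = 0.000000.
Step 6: alpha = 0.05. reject H0.

rho = 1.0000, p = 0.000000, reject H0 at alpha = 0.05.


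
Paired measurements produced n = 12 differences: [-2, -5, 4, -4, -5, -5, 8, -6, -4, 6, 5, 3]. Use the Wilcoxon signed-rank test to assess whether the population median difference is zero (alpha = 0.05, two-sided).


Step 1: Drop any zero differences (none here) and take |d_i|.
|d| = [2, 5, 4, 4, 5, 5, 8, 6, 4, 6, 5, 3]
Step 2: Midrank |d_i| (ties get averaged ranks).
ranks: |2|->1, |5|->7.5, |4|->4, |4|->4, |5|->7.5, |5|->7.5, |8|->12, |6|->10.5, |4|->4, |6|->10.5, |5|->7.5, |3|->2
Step 3: Attach original signs; sum ranks with positive sign and with negative sign.
W+ = 4 + 12 + 10.5 + 7.5 + 2 = 36
W- = 1 + 7.5 + 4 + 7.5 + 7.5 + 10.5 + 4 = 42
(Check: W+ + W- = 78 should equal n(n+1)/2 = 78.)
Step 4: Test statistic W = min(W+, W-) = 36.
Step 5: Ties in |d|, so use the tie-corrected normal approximation.
        E[W] = n(n+1)/4 = 12*13/4 = 39.
        Tie groups: |d|=4 (t=3), |d|=5 (t=4), |d|=6 (t=2); sum(t^3 - t) = 90.
        Var[W] = n(n+1)(2n+1)/24 - sum(t^3-t)/48 = 3900/24 - 90/48 = 160.625.
        z = (W - E[W]) / sqrt(Var[W]) = (36 - 39) / 12.6738 = -0.2367.
        Two-sided p = 2*Phi(z) = 0.812883.
Step 6: alpha = 0.05. fail to reject H0.

W+ = 36, W- = 42, W = min = 36, p = 0.812883, fail to reject H0.


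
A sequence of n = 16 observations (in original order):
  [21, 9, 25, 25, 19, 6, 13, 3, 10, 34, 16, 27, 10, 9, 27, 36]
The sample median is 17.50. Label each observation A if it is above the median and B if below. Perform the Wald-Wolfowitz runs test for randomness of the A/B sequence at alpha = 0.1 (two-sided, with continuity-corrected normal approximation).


Step 1: Compute median = 17.50; label A = above, B = below.
Labels in order: ABAAABBBBABABBAA  (n_A = 8, n_B = 8)
Step 2: Count runs R = 9.
Step 3: Under H0 (random ordering), E[R] = 2*n_A*n_B/(n_A+n_B) + 1 = 2*8*8/16 + 1 = 9.0000.
        Var[R] = 2*n_A*n_B*(2*n_A*n_B - n_A - n_B) / ((n_A+n_B)^2 * (n_A+n_B-1)) = 14336/3840 = 3.7333.
        SD[R] = 1.9322.
Step 4: R = E[R], so z = 0 with no continuity correction.
Step 5: Two-sided p-value via normal approximation = 2*(1 - Phi(|z|)) = 1.000000.
Step 6: alpha = 0.1. fail to reject H0.

R = 9, z = 0.0000, p = 1.000000, fail to reject H0.


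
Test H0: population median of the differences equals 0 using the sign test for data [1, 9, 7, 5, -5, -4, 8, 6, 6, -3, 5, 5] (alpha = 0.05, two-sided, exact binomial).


Step 1: Discard zero differences. Original n = 12; n_eff = number of nonzero differences = 12.
Nonzero differences (with sign): +1, +9, +7, +5, -5, -4, +8, +6, +6, -3, +5, +5
Step 2: Count signs: positive = 9, negative = 3.
Step 3: Under H0: P(positive) = 0.5, so the number of positives S ~ Bin(12, 0.5).
Step 4: Two-sided exact p-value = sum of Bin(12,0.5) probabilities at or below the observed probability = 0.145996.
Step 5: alpha = 0.05. fail to reject H0.

n_eff = 12, pos = 9, neg = 3, p = 0.145996, fail to reject H0.


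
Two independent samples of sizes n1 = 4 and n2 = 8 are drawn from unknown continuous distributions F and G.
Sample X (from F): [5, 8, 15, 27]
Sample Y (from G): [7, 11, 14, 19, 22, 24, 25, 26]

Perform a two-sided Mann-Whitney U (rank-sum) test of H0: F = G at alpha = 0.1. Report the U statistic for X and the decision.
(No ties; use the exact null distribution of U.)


Step 1: Combine and sort all 12 observations; assign midranks.
sorted (value, group): (5,X), (7,Y), (8,X), (11,Y), (14,Y), (15,X), (19,Y), (22,Y), (24,Y), (25,Y), (26,Y), (27,X)
ranks: 5->1, 7->2, 8->3, 11->4, 14->5, 15->6, 19->7, 22->8, 24->9, 25->10, 26->11, 27->12
Step 2: Rank sum for X: R1 = 1 + 3 + 6 + 12 = 22.
Step 3: U_X = R1 - n1(n1+1)/2 = 22 - 4*5/2 = 22 - 10 = 12.
       U_Y = n1*n2 - U_X = 32 - 12 = 20.
Step 4: No ties, so the exact null distribution of U (based on enumerating the C(12,4) = 495 equally likely rank assignments) gives the two-sided p-value.
Step 5: p-value = 0.569697; compare to alpha = 0.1. fail to reject H0.

U_X = 12, p = 0.569697, fail to reject H0 at alpha = 0.1.


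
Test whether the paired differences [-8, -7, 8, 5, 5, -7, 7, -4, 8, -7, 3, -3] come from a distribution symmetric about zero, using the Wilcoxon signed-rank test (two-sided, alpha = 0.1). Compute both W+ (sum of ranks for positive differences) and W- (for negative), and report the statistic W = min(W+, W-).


Step 1: Drop any zero differences (none here) and take |d_i|.
|d| = [8, 7, 8, 5, 5, 7, 7, 4, 8, 7, 3, 3]
Step 2: Midrank |d_i| (ties get averaged ranks).
ranks: |8|->11, |7|->7.5, |8|->11, |5|->4.5, |5|->4.5, |7|->7.5, |7|->7.5, |4|->3, |8|->11, |7|->7.5, |3|->1.5, |3|->1.5
Step 3: Attach original signs; sum ranks with positive sign and with negative sign.
W+ = 11 + 4.5 + 4.5 + 7.5 + 11 + 1.5 = 40
W- = 11 + 7.5 + 7.5 + 3 + 7.5 + 1.5 = 38
(Check: W+ + W- = 78 should equal n(n+1)/2 = 78.)
Step 4: Test statistic W = min(W+, W-) = 38.
Step 5: Ties in |d|, so use the tie-corrected normal approximation.
        E[W] = n(n+1)/4 = 12*13/4 = 39.
        Tie groups: |d|=3 (t=2), |d|=5 (t=2), |d|=7 (t=4), |d|=8 (t=3); sum(t^3 - t) = 96.
        Var[W] = n(n+1)(2n+1)/24 - sum(t^3-t)/48 = 3900/24 - 96/48 = 160.5.
        z = (W - E[W]) / sqrt(Var[W]) = (38 - 39) / 12.6689 = -0.0789.
        Two-sided p = 2*Phi(z) = 0.937085.
Step 6: alpha = 0.1. fail to reject H0.

W+ = 40, W- = 38, W = min = 38, p = 0.937085, fail to reject H0.


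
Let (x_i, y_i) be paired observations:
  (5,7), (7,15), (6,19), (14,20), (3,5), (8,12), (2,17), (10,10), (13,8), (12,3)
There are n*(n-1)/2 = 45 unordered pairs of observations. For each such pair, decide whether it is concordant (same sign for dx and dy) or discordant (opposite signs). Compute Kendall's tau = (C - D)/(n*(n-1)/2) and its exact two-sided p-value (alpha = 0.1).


Step 1: Enumerate the 45 unordered pairs (i,j) with i<j and classify each by sign(x_j-x_i) * sign(y_j-y_i).
  (1,2):dx=+2,dy=+8->C; (1,3):dx=+1,dy=+12->C; (1,4):dx=+9,dy=+13->C; (1,5):dx=-2,dy=-2->C
  (1,6):dx=+3,dy=+5->C; (1,7):dx=-3,dy=+10->D; (1,8):dx=+5,dy=+3->C; (1,9):dx=+8,dy=+1->C
  (1,10):dx=+7,dy=-4->D; (2,3):dx=-1,dy=+4->D; (2,4):dx=+7,dy=+5->C; (2,5):dx=-4,dy=-10->C
  (2,6):dx=+1,dy=-3->D; (2,7):dx=-5,dy=+2->D; (2,8):dx=+3,dy=-5->D; (2,9):dx=+6,dy=-7->D
  (2,10):dx=+5,dy=-12->D; (3,4):dx=+8,dy=+1->C; (3,5):dx=-3,dy=-14->C; (3,6):dx=+2,dy=-7->D
  (3,7):dx=-4,dy=-2->C; (3,8):dx=+4,dy=-9->D; (3,9):dx=+7,dy=-11->D; (3,10):dx=+6,dy=-16->D
  (4,5):dx=-11,dy=-15->C; (4,6):dx=-6,dy=-8->C; (4,7):dx=-12,dy=-3->C; (4,8):dx=-4,dy=-10->C
  (4,9):dx=-1,dy=-12->C; (4,10):dx=-2,dy=-17->C; (5,6):dx=+5,dy=+7->C; (5,7):dx=-1,dy=+12->D
  (5,8):dx=+7,dy=+5->C; (5,9):dx=+10,dy=+3->C; (5,10):dx=+9,dy=-2->D; (6,7):dx=-6,dy=+5->D
  (6,8):dx=+2,dy=-2->D; (6,9):dx=+5,dy=-4->D; (6,10):dx=+4,dy=-9->D; (7,8):dx=+8,dy=-7->D
  (7,9):dx=+11,dy=-9->D; (7,10):dx=+10,dy=-14->D; (8,9):dx=+3,dy=-2->D; (8,10):dx=+2,dy=-7->D
  (9,10):dx=-1,dy=-5->C
Step 2: C = 22, D = 23, total pairs = 45.
Step 3: tau = (C - D)/(n(n-1)/2) = (22 - 23)/45 = -0.022222.
Step 4: Exact two-sided p-value (enumerate n! = 3628800 permutations of y under H0): p = 1.000000.
Step 5: alpha = 0.1. fail to reject H0.

tau_b = -0.0222 (C=22, D=23), p = 1.000000, fail to reject H0.
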